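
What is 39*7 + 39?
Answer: 312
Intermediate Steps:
39*7 + 39 = 273 + 39 = 312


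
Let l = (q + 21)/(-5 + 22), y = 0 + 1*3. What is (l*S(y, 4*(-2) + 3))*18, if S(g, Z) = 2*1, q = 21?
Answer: 1512/17 ≈ 88.941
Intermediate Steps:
y = 3 (y = 0 + 3 = 3)
S(g, Z) = 2
l = 42/17 (l = (21 + 21)/(-5 + 22) = 42/17 ≈ 2.4706)
(l*S(y, 4*(-2) + 3))*18 = ((42/17)*2)*18 = (84/17)*18 = 1512/17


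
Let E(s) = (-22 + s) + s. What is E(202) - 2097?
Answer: -1715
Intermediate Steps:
E(s) = -22 + 2*s
E(202) - 2097 = (-22 + 2*202) - 2097 = (-22 + 404) - 2097 = 382 - 2097 = -1715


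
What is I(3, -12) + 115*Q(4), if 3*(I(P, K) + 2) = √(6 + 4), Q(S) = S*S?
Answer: 1838 + √10/3 ≈ 1839.1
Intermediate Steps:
Q(S) = S²
I(P, K) = -2 + √10/3 (I(P, K) = -2 + √(6 + 4)/3 = -2 + √10/3)
I(3, -12) + 115*Q(4) = (-2 + √10/3) + 115*4² = (-2 + √10/3) + 115*16 = (-2 + √10/3) + 1840 = 1838 + √10/3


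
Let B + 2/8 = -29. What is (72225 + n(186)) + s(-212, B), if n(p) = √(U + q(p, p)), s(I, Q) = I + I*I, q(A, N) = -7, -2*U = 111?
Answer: 116957 + 5*I*√10/2 ≈ 1.1696e+5 + 7.9057*I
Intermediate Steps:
B = -117/4 (B = -¼ - 29 = -117/4 ≈ -29.250)
U = -111/2 (U = -½*111 = -111/2 ≈ -55.500)
s(I, Q) = I + I²
n(p) = 5*I*√10/2 (n(p) = √(-111/2 - 7) = √(-125/2) = 5*I*√10/2)
(72225 + n(186)) + s(-212, B) = (72225 + 5*I*√10/2) - 212*(1 - 212) = (72225 + 5*I*√10/2) - 212*(-211) = (72225 + 5*I*√10/2) + 44732 = 116957 + 5*I*√10/2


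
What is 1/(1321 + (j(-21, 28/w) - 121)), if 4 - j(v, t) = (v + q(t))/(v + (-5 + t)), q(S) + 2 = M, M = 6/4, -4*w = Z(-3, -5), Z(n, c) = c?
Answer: 36/43129 ≈ 0.00083471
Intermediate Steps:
w = 5/4 (w = -¼*(-5) = 5/4 ≈ 1.2500)
M = 3/2 (M = 6*(¼) = 3/2 ≈ 1.5000)
q(S) = -½ (q(S) = -2 + 3/2 = -½)
j(v, t) = 4 - (-½ + v)/(-5 + t + v) (j(v, t) = 4 - (v - ½)/(v + (-5 + t)) = 4 - (-½ + v)/(-5 + t + v))
1/(1321 + (j(-21, 28/w) - 121)) = 1/(1321 + ((-39/2 + 3*(-21) + 4*(28/(5/4)))/(-5 + 28/(5/4) - 21) - 121)) = 1/(1321 + ((-39/2 - 63 + 4*(28*(⅘)))/(-5 + 28*(⅘) - 21) - 121)) = 1/(1321 + ((-39/2 - 63 + 4*(112/5))/(-5 + 112/5 - 21) - 121)) = 1/(1321 + ((-39/2 - 63 + 448/5)/(-18/5) - 121)) = 1/(1321 + (-5/18*71/10 - 121)) = 1/(1321 + (-71/36 - 121)) = 1/(1321 - 4427/36) = 1/(43129/36) = 36/43129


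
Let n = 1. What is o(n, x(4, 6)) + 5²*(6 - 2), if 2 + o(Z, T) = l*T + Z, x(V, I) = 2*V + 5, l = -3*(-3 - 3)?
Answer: 333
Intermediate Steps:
l = 18 (l = -3*(-6) = 18)
x(V, I) = 5 + 2*V
o(Z, T) = -2 + Z + 18*T (o(Z, T) = -2 + (18*T + Z) = -2 + (Z + 18*T) = -2 + Z + 18*T)
o(n, x(4, 6)) + 5²*(6 - 2) = (-2 + 1 + 18*(5 + 2*4)) + 5²*(6 - 2) = (-2 + 1 + 18*(5 + 8)) + 25*4 = (-2 + 1 + 18*13) + 100 = (-2 + 1 + 234) + 100 = 233 + 100 = 333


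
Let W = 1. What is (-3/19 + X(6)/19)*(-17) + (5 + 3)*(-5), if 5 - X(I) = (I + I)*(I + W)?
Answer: 634/19 ≈ 33.368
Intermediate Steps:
X(I) = 5 - 2*I*(1 + I) (X(I) = 5 - (I + I)*(I + 1) = 5 - 2*I*(1 + I))
(-3/19 + X(6)/19)*(-17) + (5 + 3)*(-5) = (-3/19 + (5 - 2*6 - 2*6²)/19)*(-17) + (5 + 3)*(-5) = (-3*1/19 + (5 - 12 - 2*36)*(1/19))*(-17) + 8*(-5) = (-3/19 + (5 - 12 - 72)*(1/19))*(-17) - 40 = (-3/19 - 79*1/19)*(-17) - 40 = (-3/19 - 79/19)*(-17) - 40 = -82/19*(-17) - 40 = 1394/19 - 40 = 634/19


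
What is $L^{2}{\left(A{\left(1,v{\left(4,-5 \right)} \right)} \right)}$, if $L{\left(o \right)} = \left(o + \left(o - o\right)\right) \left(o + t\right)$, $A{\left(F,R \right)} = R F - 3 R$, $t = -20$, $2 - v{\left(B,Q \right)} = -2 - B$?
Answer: $331776$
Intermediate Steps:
$v{\left(B,Q \right)} = 4 + B$ ($v{\left(B,Q \right)} = 2 - \left(-2 - B\right) = 2 + \left(2 + B\right) = 4 + B$)
$A{\left(F,R \right)} = - 3 R + F R$ ($A{\left(F,R \right)} = F R - 3 R = - 3 R + F R$)
$L{\left(o \right)} = o \left(-20 + o\right)$ ($L{\left(o \right)} = \left(o + \left(o - o\right)\right) \left(o - 20\right) = \left(o + 0\right) \left(-20 + o\right) = o \left(-20 + o\right)$)
$L^{2}{\left(A{\left(1,v{\left(4,-5 \right)} \right)} \right)} = \left(\left(4 + 4\right) \left(-3 + 1\right) \left(-20 + \left(4 + 4\right) \left(-3 + 1\right)\right)\right)^{2} = \left(8 \left(-2\right) \left(-20 + 8 \left(-2\right)\right)\right)^{2} = \left(- 16 \left(-20 - 16\right)\right)^{2} = \left(\left(-16\right) \left(-36\right)\right)^{2} = 576^{2} = 331776$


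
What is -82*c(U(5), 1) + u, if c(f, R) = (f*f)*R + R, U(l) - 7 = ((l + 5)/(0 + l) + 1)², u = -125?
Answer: -21199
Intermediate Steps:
U(l) = 7 + (1 + (5 + l)/l)² (U(l) = 7 + ((l + 5)/(0 + l) + 1)² = 7 + ((5 + l)/l + 1)² = 7 + (1 + (5 + l)/l)²)
c(f, R) = R + R*f² (c(f, R) = f²*R + R = R*f² + R = R + R*f²)
-82*c(U(5), 1) + u = -82*(1 + (11 + 20/5 + 25/5²)²) - 125 = -82*(1 + (11 + 20*(⅕) + 25*(1/25))²) - 125 = -82*(1 + (11 + 4 + 1)²) - 125 = -82*(1 + 16²) - 125 = -82*(1 + 256) - 125 = -82*257 - 125 = -21074 - 125 = -21199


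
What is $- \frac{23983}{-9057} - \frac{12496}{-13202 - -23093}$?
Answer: $\frac{41346527}{29860929} \approx 1.3846$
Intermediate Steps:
$- \frac{23983}{-9057} - \frac{12496}{-13202 - -23093} = \left(-23983\right) \left(- \frac{1}{9057}\right) - \frac{12496}{-13202 + 23093} = \frac{23983}{9057} - \frac{12496}{9891} = \frac{41346527}{29860929}$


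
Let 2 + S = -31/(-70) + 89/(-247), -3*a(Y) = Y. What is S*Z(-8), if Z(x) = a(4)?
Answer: 22102/8645 ≈ 2.5566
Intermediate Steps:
a(Y) = -Y/3
Z(x) = -4/3 (Z(x) = -⅓*4 = -4/3)
S = -33153/17290 (S = -2 + (-31/(-70) + 89/(-247)) = -2 + (-31*(-1/70) + 89*(-1/247)) = -2 + (31/70 - 89/247) = -2 + 1427/17290 = -33153/17290 ≈ -1.9175)
S*Z(-8) = -33153/17290*(-4/3) = 22102/8645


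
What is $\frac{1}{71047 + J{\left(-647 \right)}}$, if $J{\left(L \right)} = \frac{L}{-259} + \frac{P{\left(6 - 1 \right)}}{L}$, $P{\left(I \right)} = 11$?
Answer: $\frac{167573}{11905974691} \approx 1.4075 \cdot 10^{-5}$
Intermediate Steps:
$J{\left(L \right)} = \frac{11}{L} - \frac{L}{259}$ ($J{\left(L \right)} = \frac{L}{-259} + \frac{11}{L} = L \left(- \frac{1}{259}\right) + \frac{11}{L} = - \frac{L}{259} + \frac{11}{L} = \frac{11}{L} - \frac{L}{259}$)
$\frac{1}{71047 + J{\left(-647 \right)}} = \frac{1}{71047 + \left(\frac{11}{-647} - - \frac{647}{259}\right)} = \frac{1}{71047 + \left(11 \left(- \frac{1}{647}\right) + \frac{647}{259}\right)} = \frac{1}{71047 + \left(- \frac{11}{647} + \frac{647}{259}\right)} = \frac{1}{71047 + \frac{415760}{167573}} = \frac{1}{\frac{11905974691}{167573}} = \frac{167573}{11905974691}$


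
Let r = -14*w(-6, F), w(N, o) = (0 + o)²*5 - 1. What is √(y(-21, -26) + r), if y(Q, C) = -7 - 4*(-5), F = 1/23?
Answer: √14213/23 ≈ 5.1834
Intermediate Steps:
F = 1/23 ≈ 0.043478
y(Q, C) = 13 (y(Q, C) = -7 + 20 = 13)
w(N, o) = -1 + 5*o² (w(N, o) = o²*5 - 1 = 5*o² - 1 = -1 + 5*o²)
r = 7336/529 (r = -14*(-1 + 5*(1/23)²) = -14*(-1 + 5*(1/529)) = -14*(-1 + 5/529) = -14*(-524/529) = 7336/529 ≈ 13.868)
√(y(-21, -26) + r) = √(13 + 7336/529) = √(14213/529) = √14213/23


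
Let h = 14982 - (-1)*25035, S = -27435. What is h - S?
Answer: 67452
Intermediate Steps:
h = 40017 (h = 14982 - 1*(-25035) = 14982 + 25035 = 40017)
h - S = 40017 - 1*(-27435) = 40017 + 27435 = 67452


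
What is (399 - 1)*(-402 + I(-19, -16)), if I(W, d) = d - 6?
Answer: -168752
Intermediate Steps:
I(W, d) = -6 + d
(399 - 1)*(-402 + I(-19, -16)) = (399 - 1)*(-402 + (-6 - 16)) = 398*(-402 - 22) = 398*(-424) = -168752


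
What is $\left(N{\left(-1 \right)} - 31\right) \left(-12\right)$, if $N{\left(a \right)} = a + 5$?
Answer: $324$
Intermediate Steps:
$N{\left(a \right)} = 5 + a$
$\left(N{\left(-1 \right)} - 31\right) \left(-12\right) = \left(\left(5 - 1\right) - 31\right) \left(-12\right) = \left(4 - 31\right) \left(-12\right) = \left(-27\right) \left(-12\right) = 324$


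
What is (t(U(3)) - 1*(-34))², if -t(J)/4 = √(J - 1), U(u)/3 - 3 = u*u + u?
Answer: 1860 - 544*√11 ≈ 55.756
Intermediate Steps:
U(u) = 9 + 3*u + 3*u² (U(u) = 9 + 3*(u*u + u) = 9 + 3*(u² + u) = 9 + 3*(u + u²) = 9 + (3*u + 3*u²) = 9 + 3*u + 3*u²)
t(J) = -4*√(-1 + J) (t(J) = -4*√(J - 1) = -4*√(-1 + J))
(t(U(3)) - 1*(-34))² = (-4*√(-1 + (9 + 3*3 + 3*3²)) - 1*(-34))² = (-4*√(-1 + (9 + 9 + 3*9)) + 34)² = (-4*√(-1 + (9 + 9 + 27)) + 34)² = (-4*√(-1 + 45) + 34)² = (-8*√11 + 34)² = (34 - 8*√11)²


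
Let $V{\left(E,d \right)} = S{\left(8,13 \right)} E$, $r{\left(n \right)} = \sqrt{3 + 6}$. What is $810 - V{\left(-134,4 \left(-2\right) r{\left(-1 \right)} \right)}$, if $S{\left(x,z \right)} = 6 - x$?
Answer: $542$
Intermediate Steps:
$r{\left(n \right)} = 3$ ($r{\left(n \right)} = \sqrt{9} = 3$)
$V{\left(E,d \right)} = - 2 E$ ($V{\left(E,d \right)} = \left(6 - 8\right) E = - 2 E$)
$810 - V{\left(-134,4 \left(-2\right) r{\left(-1 \right)} \right)} = 810 - \left(-2\right) \left(-134\right) = 810 - 268 = 542$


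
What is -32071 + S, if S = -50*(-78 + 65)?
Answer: -31421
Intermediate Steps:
S = 650 (S = -50*(-13) = 650)
-32071 + S = -32071 + 650 = -31421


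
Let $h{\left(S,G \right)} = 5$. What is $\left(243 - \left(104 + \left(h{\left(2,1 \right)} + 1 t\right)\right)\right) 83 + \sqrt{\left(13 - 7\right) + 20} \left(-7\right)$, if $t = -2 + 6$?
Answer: $10790 - 7 \sqrt{26} \approx 10754.0$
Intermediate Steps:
$t = 4$
$\left(243 - \left(104 + \left(h{\left(2,1 \right)} + 1 t\right)\right)\right) 83 + \sqrt{\left(13 - 7\right) + 20} \left(-7\right) = \left(243 - \left(104 + \left(5 + 1 \cdot 4\right)\right)\right) 83 + \sqrt{\left(13 - 7\right) + 20} \left(-7\right) = \left(243 - \left(104 + \left(5 + 4\right)\right)\right) 83 + \sqrt{\left(13 - 7\right) + 20} \left(-7\right) = \left(243 - \left(104 + 9\right)\right) 83 + \sqrt{6 + 20} \left(-7\right) = \left(243 - 113\right) 83 + \sqrt{26} \left(-7\right) = \left(243 - 113\right) 83 - 7 \sqrt{26} = 130 \cdot 83 - 7 \sqrt{26} = 10790 - 7 \sqrt{26}$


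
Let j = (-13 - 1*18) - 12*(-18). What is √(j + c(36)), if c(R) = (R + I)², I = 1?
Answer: √1554 ≈ 39.421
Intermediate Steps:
c(R) = (1 + R)² (c(R) = (R + 1)² = (1 + R)²)
j = 185 (j = (-13 - 18) + 216 = -31 + 216 = 185)
√(j + c(36)) = √(185 + (1 + 36)²) = √(185 + 37²) = √(185 + 1369) = √1554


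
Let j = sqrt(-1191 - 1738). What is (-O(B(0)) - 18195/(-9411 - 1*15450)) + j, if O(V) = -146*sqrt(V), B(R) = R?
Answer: 6065/8287 + I*sqrt(2929) ≈ 0.73187 + 54.12*I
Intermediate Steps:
j = I*sqrt(2929) (j = sqrt(-2929) = I*sqrt(2929) ≈ 54.12*I)
(-O(B(0)) - 18195/(-9411 - 1*15450)) + j = (-(-146)*sqrt(0) - 18195/(-9411 - 1*15450)) + I*sqrt(2929) = (-(-146)*0 - 18195/(-9411 - 15450)) + I*sqrt(2929) = (-1*0 - 18195/(-24861)) + I*sqrt(2929) = (0 - 18195*(-1/24861)) + I*sqrt(2929) = (0 + 6065/8287) + I*sqrt(2929) = 6065/8287 + I*sqrt(2929)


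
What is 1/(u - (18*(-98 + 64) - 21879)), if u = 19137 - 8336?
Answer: 1/33292 ≈ 3.0037e-5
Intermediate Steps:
u = 10801
1/(u - (18*(-98 + 64) - 21879)) = 1/(10801 - (18*(-98 + 64) - 21879)) = 1/(10801 - (18*(-34) - 21879)) = 1/(10801 - (-612 - 21879)) = 1/(10801 - 1*(-22491)) = 1/(10801 + 22491) = 1/33292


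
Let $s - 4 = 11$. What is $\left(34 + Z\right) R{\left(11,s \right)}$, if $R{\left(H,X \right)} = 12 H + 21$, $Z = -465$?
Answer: $-65943$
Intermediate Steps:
$s = 15$ ($s = 4 + 11 = 15$)
$R{\left(H,X \right)} = 21 + 12 H$
$\left(34 + Z\right) R{\left(11,s \right)} = \left(34 - 465\right) \left(21 + 12 \cdot 11\right) = - 431 \left(21 + 132\right) = \left(-431\right) 153 = -65943$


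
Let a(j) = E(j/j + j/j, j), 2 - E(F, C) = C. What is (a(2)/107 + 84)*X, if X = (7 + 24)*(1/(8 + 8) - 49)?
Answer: -509733/4 ≈ -1.2743e+5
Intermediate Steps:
E(F, C) = 2 - C
a(j) = 2 - j
X = -24273/16 (X = 31*(1/16 - 49) = 31*(-783/16) = -24273/16 ≈ -1517.1)
(a(2)/107 + 84)*X = ((2 - 1*2)/107 + 84)*(-24273/16) = ((2 - 2)*(1/107) + 84)*(-24273/16) = (0*(1/107) + 84)*(-24273/16) = (0 + 84)*(-24273/16) = 84*(-24273/16) = -509733/4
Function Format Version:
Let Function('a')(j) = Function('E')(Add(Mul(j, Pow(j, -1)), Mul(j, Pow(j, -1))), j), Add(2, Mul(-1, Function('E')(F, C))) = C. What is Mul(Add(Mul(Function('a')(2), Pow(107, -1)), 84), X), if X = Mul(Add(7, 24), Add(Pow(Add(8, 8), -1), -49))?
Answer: Rational(-509733, 4) ≈ -1.2743e+5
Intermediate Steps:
Function('E')(F, C) = Add(2, Mul(-1, C))
Function('a')(j) = Add(2, Mul(-1, j))
X = Rational(-24273, 16) (X = Mul(31, Add(Pow(16, -1), -49)) = Mul(31, Add(Rational(1, 16), -49)) = Mul(31, Rational(-783, 16)) = Rational(-24273, 16) ≈ -1517.1)
Mul(Add(Mul(Function('a')(2), Pow(107, -1)), 84), X) = Mul(Add(Mul(Add(2, Mul(-1, 2)), Pow(107, -1)), 84), Rational(-24273, 16)) = Mul(Add(Mul(Add(2, -2), Rational(1, 107)), 84), Rational(-24273, 16)) = Mul(Add(Mul(0, Rational(1, 107)), 84), Rational(-24273, 16)) = Mul(Add(0, 84), Rational(-24273, 16)) = Mul(84, Rational(-24273, 16)) = Rational(-509733, 4)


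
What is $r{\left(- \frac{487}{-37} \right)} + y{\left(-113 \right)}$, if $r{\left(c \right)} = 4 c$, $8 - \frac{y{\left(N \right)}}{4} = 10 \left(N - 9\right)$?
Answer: $\frac{183692}{37} \approx 4964.6$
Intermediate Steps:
$y{\left(N \right)} = 392 - 40 N$ ($y{\left(N \right)} = 32 - 4 \cdot 10 \left(N - 9\right) = 32 - 4 \cdot 10 \left(-9 + N\right) = 32 - 4 \left(-90 + 10 N\right) = 32 - \left(-360 + 40 N\right) = 392 - 40 N$)
$r{\left(- \frac{487}{-37} \right)} + y{\left(-113 \right)} = 4 \left(- \frac{487}{-37}\right) + \left(392 - -4520\right) = 4 \left(\left(-487\right) \left(- \frac{1}{37}\right)\right) + \left(392 + 4520\right) = 4 \cdot \frac{487}{37} + 4912 = \frac{1948}{37} + 4912 = \frac{183692}{37}$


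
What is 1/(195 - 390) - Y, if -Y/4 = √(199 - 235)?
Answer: -1/195 + 24*I ≈ -0.0051282 + 24.0*I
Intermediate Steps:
Y = -24*I (Y = -4*√(199 - 235) = -24*I ≈ -24.0*I)
1/(195 - 390) - Y = 1/(195 - 390) - (-24)*I = 1/(-195) + 24*I = -1/195 + 24*I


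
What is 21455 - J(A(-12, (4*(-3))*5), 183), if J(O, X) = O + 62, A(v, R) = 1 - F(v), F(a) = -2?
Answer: 21390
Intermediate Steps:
A(v, R) = 3 (A(v, R) = 1 - 1*(-2) = 1 + 2 = 3)
J(O, X) = 62 + O
21455 - J(A(-12, (4*(-3))*5), 183) = 21455 - (62 + 3) = 21455 - 1*65 = 21455 - 65 = 21390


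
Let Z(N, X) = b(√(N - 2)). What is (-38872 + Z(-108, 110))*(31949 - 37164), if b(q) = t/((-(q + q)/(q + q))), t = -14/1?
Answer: 202644470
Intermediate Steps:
t = -14 (t = -14*1 = -14)
b(q) = 14 (b(q) = -14/((-(q + q)/(q + q))) = -14/((-2*q/(2*q))) = -14/((-2*q*1/(2*q))) = -14/((-1*1)) = -14/(-1) = -14*(-1) = 14)
Z(N, X) = 14
(-38872 + Z(-108, 110))*(31949 - 37164) = (-38872 + 14)*(31949 - 37164) = -38858*(-5215) = 202644470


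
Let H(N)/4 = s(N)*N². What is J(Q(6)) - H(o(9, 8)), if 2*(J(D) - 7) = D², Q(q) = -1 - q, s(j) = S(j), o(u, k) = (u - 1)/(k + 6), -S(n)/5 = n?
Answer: 24169/686 ≈ 35.232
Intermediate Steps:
S(n) = -5*n
o(u, k) = (-1 + u)/(6 + k)
s(j) = -5*j
H(N) = -20*N³ (H(N) = 4*((-5*N)*N²) = 4*(-5*N³) = -20*N³)
J(D) = 7 + D²/2
J(Q(6)) - H(o(9, 8)) = (7 + (-1 - 1*6)²/2) - (-20)*((-1 + 9)/(6 + 8))³ = (7 + (-1 - 6)²/2) - (-20)*(8/14)³ = (7 + (½)*(-7)²) - (-20)*((1/14)*8)³ = (7 + (½)*49) - (-20)*(4/7)³ = (7 + 49/2) - (-20)*64/343 = 63/2 - 1*(-1280/343) = 63/2 + 1280/343 = 24169/686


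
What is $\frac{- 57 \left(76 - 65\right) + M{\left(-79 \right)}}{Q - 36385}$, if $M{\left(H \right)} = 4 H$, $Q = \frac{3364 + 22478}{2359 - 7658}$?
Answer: $\frac{4996957}{192829957} \approx 0.025914$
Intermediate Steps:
$Q = - \frac{25842}{5299}$ ($Q = \frac{25842}{-5299} = 25842 \left(- \frac{1}{5299}\right) = - \frac{25842}{5299} \approx -4.8768$)
$\frac{- 57 \left(76 - 65\right) + M{\left(-79 \right)}}{Q - 36385} = \frac{- 57 \left(76 - 65\right) + 4 \left(-79\right)}{- \frac{25842}{5299} - 36385} = \frac{\left(-57\right) 11 - 316}{- \frac{192829957}{5299}} = \left(-627 - 316\right) \left(- \frac{5299}{192829957}\right) = \left(-943\right) \left(- \frac{5299}{192829957}\right) = \frac{4996957}{192829957}$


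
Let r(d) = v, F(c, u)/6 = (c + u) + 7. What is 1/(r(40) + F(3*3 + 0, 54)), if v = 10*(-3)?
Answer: 1/390 ≈ 0.0025641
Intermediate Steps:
v = -30
F(c, u) = 42 + 6*c + 6*u (F(c, u) = 6*((c + u) + 7) = 6*(7 + c + u) = 42 + 6*c + 6*u)
r(d) = -30
1/(r(40) + F(3*3 + 0, 54)) = 1/(-30 + (42 + 6*(3*3 + 0) + 6*54)) = 1/(-30 + (42 + 6*(9 + 0) + 324)) = 1/(-30 + (42 + 6*9 + 324)) = 1/(-30 + (42 + 54 + 324)) = 1/(-30 + 420) = 1/390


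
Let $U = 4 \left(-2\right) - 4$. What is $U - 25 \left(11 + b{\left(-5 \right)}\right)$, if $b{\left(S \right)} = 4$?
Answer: $-387$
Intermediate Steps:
$U = -12$ ($U = -8 - 4 = -12$)
$U - 25 \left(11 + b{\left(-5 \right)}\right) = -12 - 25 \left(11 + 4\right) = -12 - 375 = -387$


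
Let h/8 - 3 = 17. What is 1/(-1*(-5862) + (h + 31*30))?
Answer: 1/6952 ≈ 0.00014384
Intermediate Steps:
h = 160 (h = 24 + 8*17 = 24 + 136 = 160)
1/(-1*(-5862) + (h + 31*30)) = 1/(-1*(-5862) + (160 + 31*30)) = 1/(5862 + (160 + 930)) = 1/(5862 + 1090) = 1/6952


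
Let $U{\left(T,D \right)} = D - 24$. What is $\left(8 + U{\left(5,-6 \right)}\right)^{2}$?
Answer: $484$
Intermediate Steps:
$U{\left(T,D \right)} = -24 + D$ ($U{\left(T,D \right)} = D - 24 = -24 + D$)
$\left(8 + U{\left(5,-6 \right)}\right)^{2} = \left(8 - 30\right)^{2} = \left(-22\right)^{2} = 484$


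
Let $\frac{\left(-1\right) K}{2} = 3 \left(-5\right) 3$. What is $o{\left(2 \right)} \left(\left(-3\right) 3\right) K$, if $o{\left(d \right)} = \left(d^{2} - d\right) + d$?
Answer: $-3240$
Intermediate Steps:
$o{\left(d \right)} = d^{2}$
$K = 90$ ($K = - 2 \cdot 3 \left(-5\right) 3 = - 2 \left(\left(-15\right) 3\right) = \left(-2\right) \left(-45\right) = 90$)
$o{\left(2 \right)} \left(\left(-3\right) 3\right) K = 2^{2} \left(\left(-3\right) 3\right) 90 = 4 \left(-9\right) 90 = \left(-36\right) 90 = -3240$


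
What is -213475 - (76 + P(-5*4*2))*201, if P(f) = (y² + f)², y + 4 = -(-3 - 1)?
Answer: -550351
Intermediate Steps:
y = 0 (y = -4 - (-3 - 1) = -4 - 1*(-4) = -4 + 4 = 0)
P(f) = f² (P(f) = (0² + f)² = (0 + f)² = f²)
-213475 - (76 + P(-5*4*2))*201 = -213475 - (76 + (-5*4*2)²)*201 = -213475 - (76 + (-20*2)²)*201 = -213475 - (76 + (-40)²)*201 = -213475 - (76 + 1600)*201 = -213475 - 1676*201 = -213475 - 1*336876 = -213475 - 336876 = -550351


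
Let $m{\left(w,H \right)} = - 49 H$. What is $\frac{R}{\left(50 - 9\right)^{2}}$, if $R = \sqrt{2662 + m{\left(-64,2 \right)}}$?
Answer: $\frac{2 \sqrt{641}}{1681} \approx 0.030123$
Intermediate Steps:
$R = 2 \sqrt{641}$ ($R = \sqrt{2662 - 98} = \sqrt{2564} = 2 \sqrt{641} \approx 50.636$)
$\frac{R}{\left(50 - 9\right)^{2}} = \frac{2 \sqrt{641}}{\left(50 - 9\right)^{2}} = \frac{2 \sqrt{641}}{41^{2}} = \frac{2 \sqrt{641}}{1681}$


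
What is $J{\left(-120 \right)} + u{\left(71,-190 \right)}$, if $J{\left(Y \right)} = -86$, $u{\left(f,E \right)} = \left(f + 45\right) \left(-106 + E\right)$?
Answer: $-34422$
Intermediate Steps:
$u{\left(f,E \right)} = \left(-106 + E\right) \left(45 + f\right)$ ($u{\left(f,E \right)} = \left(45 + f\right) \left(-106 + E\right) = \left(-106 + E\right) \left(45 + f\right)$)
$J{\left(-120 \right)} + u{\left(71,-190 \right)} = -86 - 34336 = -34422$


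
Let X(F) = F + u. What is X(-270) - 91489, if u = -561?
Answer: -92320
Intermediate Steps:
X(F) = -561 + F (X(F) = F - 561 = -561 + F)
X(-270) - 91489 = (-561 - 270) - 91489 = -831 - 91489 = -92320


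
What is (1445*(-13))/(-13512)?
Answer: 18785/13512 ≈ 1.3902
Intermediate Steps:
(1445*(-13))/(-13512) = -18785*(-1/13512) = 18785/13512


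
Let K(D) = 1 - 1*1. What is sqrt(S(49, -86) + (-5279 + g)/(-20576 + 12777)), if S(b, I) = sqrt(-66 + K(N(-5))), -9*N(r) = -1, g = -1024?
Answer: sqrt(406257 + 502681*I*sqrt(66))/709 ≈ 2.1181 + 1.9178*I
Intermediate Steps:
N(r) = 1/9 (N(r) = -1/9*(-1) = 1/9)
K(D) = 0 (K(D) = 1 - 1 = 0)
S(b, I) = I*sqrt(66) (S(b, I) = sqrt(-66 + 0) = sqrt(-66) = I*sqrt(66))
sqrt(S(49, -86) + (-5279 + g)/(-20576 + 12777)) = sqrt(I*sqrt(66) + (-5279 - 1024)/(-20576 + 12777)) = sqrt(I*sqrt(66) - 6303/(-7799)) = sqrt(I*sqrt(66) - 6303*(-1/7799)) = sqrt(I*sqrt(66) + 573/709) = sqrt(573/709 + I*sqrt(66))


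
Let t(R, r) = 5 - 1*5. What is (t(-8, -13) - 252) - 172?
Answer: -424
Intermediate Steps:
t(R, r) = 0 (t(R, r) = 5 - 5 = 0)
(t(-8, -13) - 252) - 172 = (0 - 252) - 172 = -252 - 172 = -424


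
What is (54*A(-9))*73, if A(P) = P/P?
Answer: 3942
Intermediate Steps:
A(P) = 1
(54*A(-9))*73 = (54*1)*73 = 54*73 = 3942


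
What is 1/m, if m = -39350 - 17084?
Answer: -1/56434 ≈ -1.7720e-5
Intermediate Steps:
m = -56434
1/m = 1/(-56434) = -1/56434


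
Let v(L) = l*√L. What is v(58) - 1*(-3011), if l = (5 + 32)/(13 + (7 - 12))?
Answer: 3011 + 37*√58/8 ≈ 3046.2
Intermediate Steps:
l = 37/8 (l = 37/(13 - 5) = 37/8 ≈ 4.6250)
v(L) = 37*√L/8
v(58) - 1*(-3011) = 37*√58/8 - 1*(-3011) = 37*√58/8 + 3011 = 3011 + 37*√58/8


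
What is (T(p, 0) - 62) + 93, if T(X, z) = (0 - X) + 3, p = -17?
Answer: 51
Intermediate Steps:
T(X, z) = 3 - X (T(X, z) = -X + 3 = 3 - X)
(T(p, 0) - 62) + 93 = ((3 - 1*(-17)) - 62) + 93 = ((3 + 17) - 62) + 93 = (20 - 62) + 93 = -42 + 93 = 51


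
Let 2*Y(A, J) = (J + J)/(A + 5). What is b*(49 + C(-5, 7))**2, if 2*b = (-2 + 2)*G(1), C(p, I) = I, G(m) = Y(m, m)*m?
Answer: 0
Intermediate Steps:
Y(A, J) = J/(5 + A) (Y(A, J) = ((J + J)/(A + 5))/2 = ((2*J)/(5 + A))/2 = (2*J/(5 + A))/2 = J/(5 + A))
G(m) = m**2/(5 + m) (G(m) = (m/(5 + m))*m = m**2/(5 + m))
b = 0 (b = ((-2 + 2)*(1**2/(5 + 1)))/2 = (0*(1/6))/2 = (1/2)*0 = 0)
b*(49 + C(-5, 7))**2 = 0*(49 + 7)**2 = 0*56**2 = 0*3136 = 0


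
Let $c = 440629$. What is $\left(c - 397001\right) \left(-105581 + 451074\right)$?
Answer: $15073168604$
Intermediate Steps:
$\left(c - 397001\right) \left(-105581 + 451074\right) = \left(440629 - 397001\right) \left(-105581 + 451074\right) = 43628 \cdot 345493 = 15073168604$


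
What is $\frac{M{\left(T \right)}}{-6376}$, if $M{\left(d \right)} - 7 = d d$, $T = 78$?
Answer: $- \frac{6091}{6376} \approx -0.9553$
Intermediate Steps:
$M{\left(d \right)} = 7 + d^{2}$ ($M{\left(d \right)} = 7 + d d = 7 + d^{2}$)
$\frac{M{\left(T \right)}}{-6376} = \frac{7 + 78^{2}}{-6376} = \left(7 + 6084\right) \left(- \frac{1}{6376}\right) = 6091 \left(- \frac{1}{6376}\right) = - \frac{6091}{6376}$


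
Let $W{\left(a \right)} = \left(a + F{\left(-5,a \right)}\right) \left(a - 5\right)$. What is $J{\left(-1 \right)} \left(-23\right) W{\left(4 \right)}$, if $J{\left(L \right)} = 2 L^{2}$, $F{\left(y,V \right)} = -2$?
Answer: $92$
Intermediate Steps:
$W{\left(a \right)} = \left(-5 + a\right) \left(-2 + a\right)$ ($W{\left(a \right)} = \left(a - 2\right) \left(a - 5\right) = \left(-2 + a\right) \left(-5 + a\right) = \left(-5 + a\right) \left(-2 + a\right)$)
$J{\left(-1 \right)} \left(-23\right) W{\left(4 \right)} = 2 \left(-1\right)^{2} \left(-23\right) \left(10 + 4^{2} - 28\right) = 2 \cdot 1 \left(-23\right) \left(10 + 16 - 28\right) = 2 \left(-23\right) \left(-2\right) = \left(-46\right) \left(-2\right) = 92$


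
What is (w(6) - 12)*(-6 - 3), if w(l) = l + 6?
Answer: 0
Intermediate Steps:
w(l) = 6 + l
(w(6) - 12)*(-6 - 3) = ((6 + 6) - 12)*(-6 - 3) = (12 - 12)*(-9) = 0*(-9) = 0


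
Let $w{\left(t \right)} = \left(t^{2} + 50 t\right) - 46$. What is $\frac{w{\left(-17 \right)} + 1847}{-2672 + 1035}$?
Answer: $- \frac{1240}{1637} \approx -0.75748$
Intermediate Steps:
$w{\left(t \right)} = -46 + t^{2} + 50 t$
$\frac{w{\left(-17 \right)} + 1847}{-2672 + 1035} = \frac{\left(-46 + \left(-17\right)^{2} + 50 \left(-17\right)\right) + 1847}{-2672 + 1035} = \frac{\left(-46 + 289 - 850\right) + 1847}{-1637} = \left(-607 + 1847\right) \left(- \frac{1}{1637}\right) = 1240 \left(- \frac{1}{1637}\right) = - \frac{1240}{1637}$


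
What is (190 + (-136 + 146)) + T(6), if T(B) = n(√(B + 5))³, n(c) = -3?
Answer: 173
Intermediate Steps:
T(B) = -27 (T(B) = (-3)³ = -27)
(190 + (-136 + 146)) + T(6) = (190 + (-136 + 146)) - 27 = (190 + 10) - 27 = 200 - 27 = 173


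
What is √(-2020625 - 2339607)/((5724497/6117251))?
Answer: 12234502*I*√1090058/5724497 ≈ 2231.4*I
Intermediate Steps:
√(-2020625 - 2339607)/((5724497/6117251)) = √(-4360232)/((5724497*(1/6117251))) = (2*I*√1090058)/(5724497/6117251) = (2*I*√1090058)*(6117251/5724497) = 12234502*I*√1090058/5724497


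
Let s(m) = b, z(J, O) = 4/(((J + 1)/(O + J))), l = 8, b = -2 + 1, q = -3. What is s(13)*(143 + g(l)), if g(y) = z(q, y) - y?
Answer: -125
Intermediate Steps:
b = -1
z(J, O) = 4*(J + O)/(1 + J) (z(J, O) = 4/(((1 + J)/(J + O))) = 4*((J + O)/(1 + J)) = 4*(J + O)/(1 + J))
s(m) = -1
g(y) = 6 - 3*y (g(y) = 4*(-3 + y)/(1 - 3) - y = 4*(-3 + y)/(-2) - y = 4*(-½)*(-3 + y) - y = (6 - 2*y) - y = 6 - 3*y)
s(13)*(143 + g(l)) = -(143 + (6 - 3*8)) = -(143 + (6 - 24)) = -(143 - 18) = -1*125 = -125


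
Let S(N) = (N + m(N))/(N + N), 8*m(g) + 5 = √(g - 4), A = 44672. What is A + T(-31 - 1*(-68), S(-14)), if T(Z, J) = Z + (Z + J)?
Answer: 10023221/224 - 3*I*√2/224 ≈ 44747.0 - 0.01894*I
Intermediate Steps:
m(g) = -5/8 + √(-4 + g)/8 (m(g) = -5/8 + √(g - 4)/8 = -5/8 + √(-4 + g)/8)
S(N) = (-5/8 + N + √(-4 + N)/8)/(2*N) (S(N) = (N + (-5/8 + √(-4 + N)/8))/(N + N) = (-5/8 + N + √(-4 + N)/8)/((2*N)) = (-5/8 + N + √(-4 + N)/8)*(1/(2*N)) = (-5/8 + N + √(-4 + N)/8)/(2*N))
T(Z, J) = J + 2*Z (T(Z, J) = Z + (J + Z) = J + 2*Z)
A + T(-31 - 1*(-68), S(-14)) = 44672 + ((1/16)*(-5 + √(-4 - 14) + 8*(-14))/(-14) + 2*(-31 - 1*(-68))) = 44672 + ((1/16)*(-1/14)*(-5 + √(-18) - 112) + 2*(-31 + 68)) = 44672 + ((1/16)*(-1/14)*(-5 + 3*I*√2 - 112) + 2*37) = 44672 + ((1/16)*(-1/14)*(-117 + 3*I*√2) + 74) = 44672 + ((117/224 - 3*I*√2/224) + 74) = 44672 + (16693/224 - 3*I*√2/224) = 10023221/224 - 3*I*√2/224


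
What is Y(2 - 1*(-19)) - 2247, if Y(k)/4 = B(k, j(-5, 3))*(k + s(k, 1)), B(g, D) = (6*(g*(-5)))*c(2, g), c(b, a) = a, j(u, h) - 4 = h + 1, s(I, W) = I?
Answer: -2224887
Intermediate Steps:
j(u, h) = 5 + h (j(u, h) = 4 + (h + 1) = 4 + (1 + h) = 5 + h)
B(g, D) = -30*g² (B(g, D) = (6*(g*(-5)))*g = (6*(-5*g))*g = (-30*g)*g = -30*g²)
Y(k) = -240*k³ (Y(k) = 4*((-30*k²)*(k + k)) = 4*((-30*k²)*(2*k)) = 4*(-60*k³) = -240*k³)
Y(2 - 1*(-19)) - 2247 = -240*(2 - 1*(-19))³ - 2247 = -240*(2 + 19)³ - 2247 = -240*21³ - 2247 = -240*9261 - 2247 = -2222640 - 2247 = -2224887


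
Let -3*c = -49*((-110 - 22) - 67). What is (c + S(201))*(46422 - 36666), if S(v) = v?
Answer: -29749296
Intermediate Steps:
c = -9751/3 (c = -(-49)*((-110 - 22) - 67)/3 = -(-49)*(-132 - 67)/3 = -(-49)*(-199)/3 = -⅓*9751 = -9751/3 ≈ -3250.3)
(c + S(201))*(46422 - 36666) = (-9751/3 + 201)*(46422 - 36666) = -9148/3*9756 = -29749296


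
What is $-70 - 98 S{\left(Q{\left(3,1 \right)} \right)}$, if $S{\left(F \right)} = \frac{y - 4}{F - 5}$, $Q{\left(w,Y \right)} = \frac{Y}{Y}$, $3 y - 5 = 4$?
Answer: $- \frac{189}{2} \approx -94.5$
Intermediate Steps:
$y = 3$ ($y = \frac{5}{3} + \frac{1}{3} \cdot 4 = \frac{5}{3} + \frac{4}{3} = 3$)
$Q{\left(w,Y \right)} = 1$
$S{\left(F \right)} = - \frac{1}{-5 + F}$ ($S{\left(F \right)} = \frac{3 - 4}{F - 5} = - \frac{1}{-5 + F}$)
$-70 - 98 S{\left(Q{\left(3,1 \right)} \right)} = -70 - 98 \left(- \frac{1}{-5 + 1}\right) = -70 - 98 \left(- \frac{1}{-4}\right) = -70 - 98 \left(\left(-1\right) \left(- \frac{1}{4}\right)\right) = -70 - \frac{49}{2} = - \frac{189}{2}$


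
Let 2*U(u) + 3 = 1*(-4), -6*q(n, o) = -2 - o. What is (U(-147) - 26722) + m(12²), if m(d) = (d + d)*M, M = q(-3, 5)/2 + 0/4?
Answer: -53115/2 ≈ -26558.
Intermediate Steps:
q(n, o) = ⅓ + o/6 (q(n, o) = -(-2 - o)/6 = ⅓ + o/6)
M = 7/12 (M = (⅓ + (⅙)*5)/2 + 0/4 = (⅓ + ⅚)*(½) + 0*(¼) = (7/6)*(½) + 0 = 7/12 + 0 = 7/12 ≈ 0.58333)
m(d) = 7*d/6 (m(d) = (d + d)*(7/12) = (2*d)*(7/12) = 7*d/6)
U(u) = -7/2 (U(u) = -3/2 + (1*(-4))/2 = -3/2 + (½)*(-4) = -3/2 - 2 = -7/2)
(U(-147) - 26722) + m(12²) = (-7/2 - 26722) + (7/6)*12² = -53451/2 + (7/6)*144 = -53451/2 + 168 = -53115/2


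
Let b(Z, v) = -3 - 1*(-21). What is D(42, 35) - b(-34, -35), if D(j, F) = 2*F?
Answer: 52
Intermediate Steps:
b(Z, v) = 18 (b(Z, v) = -3 + 21 = 18)
D(42, 35) - b(-34, -35) = 2*35 - 1*18 = 70 - 18 = 52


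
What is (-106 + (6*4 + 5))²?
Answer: 5929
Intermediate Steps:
(-106 + (6*4 + 5))² = (-106 + (24 + 5))² = (-106 + 29)² = (-77)² = 5929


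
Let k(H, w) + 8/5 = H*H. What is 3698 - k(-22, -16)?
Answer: 16078/5 ≈ 3215.6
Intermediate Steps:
k(H, w) = -8/5 + H² (k(H, w) = -8/5 + H*H = -8/5 + H²)
3698 - k(-22, -16) = 3698 - (-8/5 + (-22)²) = 3698 - (-8/5 + 484) = 3698 - 1*2412/5 = 3698 - 2412/5 = 16078/5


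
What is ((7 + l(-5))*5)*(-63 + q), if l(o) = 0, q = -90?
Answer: -5355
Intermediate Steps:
((7 + l(-5))*5)*(-63 + q) = ((7 + 0)*5)*(-63 - 90) = (7*5)*(-153) = 35*(-153) = -5355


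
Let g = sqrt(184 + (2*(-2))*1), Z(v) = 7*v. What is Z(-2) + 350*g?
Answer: -14 + 2100*sqrt(5) ≈ 4681.7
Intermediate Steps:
g = 6*sqrt(5) (g = sqrt(184 - 4*1) = sqrt(184 - 4) = sqrt(180) = 6*sqrt(5) ≈ 13.416)
Z(-2) + 350*g = 7*(-2) + 350*(6*sqrt(5)) = -14 + 2100*sqrt(5)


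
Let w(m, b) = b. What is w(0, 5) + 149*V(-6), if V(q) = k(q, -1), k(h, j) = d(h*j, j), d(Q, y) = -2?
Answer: -293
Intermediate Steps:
k(h, j) = -2
V(q) = -2
w(0, 5) + 149*V(-6) = 5 + 149*(-2) = 5 - 298 = -293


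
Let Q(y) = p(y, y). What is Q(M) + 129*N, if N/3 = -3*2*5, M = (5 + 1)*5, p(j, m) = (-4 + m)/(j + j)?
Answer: -348287/30 ≈ -11610.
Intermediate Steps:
p(j, m) = (-4 + m)/(2*j) (p(j, m) = (-4 + m)/((2*j)) = (-4 + m)*(1/(2*j)) = (-4 + m)/(2*j))
M = 30 (M = 6*5 = 30)
Q(y) = (-4 + y)/(2*y)
N = -90 (N = 3*(-3*2*5) = 3*(-6*5) = 3*(-30) = -90)
Q(M) + 129*N = (½)*(-4 + 30)/30 + 129*(-90) = (½)*(1/30)*26 - 11610 = 13/30 - 11610 = -348287/30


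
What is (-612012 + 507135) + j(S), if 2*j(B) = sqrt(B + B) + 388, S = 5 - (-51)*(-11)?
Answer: -104683 + I*sqrt(278) ≈ -1.0468e+5 + 16.673*I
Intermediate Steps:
S = -556 (S = 5 - 1*561 = 5 - 561 = -556)
j(B) = 194 + sqrt(2)*sqrt(B)/2 (j(B) = (sqrt(B + B) + 388)/2 = (sqrt(2*B) + 388)/2 = (sqrt(2)*sqrt(B) + 388)/2 = (388 + sqrt(2)*sqrt(B))/2 = 194 + sqrt(2)*sqrt(B)/2)
(-612012 + 507135) + j(S) = (-612012 + 507135) + (194 + sqrt(2)*sqrt(-556)/2) = -104877 + (194 + sqrt(2)*(2*I*sqrt(139))/2) = -104877 + (194 + I*sqrt(278)) = -104683 + I*sqrt(278)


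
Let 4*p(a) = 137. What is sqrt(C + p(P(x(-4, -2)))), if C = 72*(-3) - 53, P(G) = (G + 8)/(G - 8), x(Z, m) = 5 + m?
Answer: I*sqrt(939)/2 ≈ 15.322*I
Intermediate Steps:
P(G) = (8 + G)/(-8 + G)
p(a) = 137/4 (p(a) = (1/4)*137 = 137/4)
C = -269 (C = -216 - 53 = -269)
sqrt(C + p(P(x(-4, -2)))) = sqrt(-269 + 137/4) = sqrt(-939/4) = I*sqrt(939)/2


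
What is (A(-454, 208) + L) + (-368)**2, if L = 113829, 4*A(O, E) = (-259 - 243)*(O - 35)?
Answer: 621245/2 ≈ 3.1062e+5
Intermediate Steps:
A(O, E) = 8785/2 - 251*O/2 (A(O, E) = ((-259 - 243)*(O - 35))/4 = (-502*(-35 + O))/4 = (17570 - 502*O)/4 = 8785/2 - 251*O/2)
(A(-454, 208) + L) + (-368)**2 = ((8785/2 - 251/2*(-454)) + 113829) + (-368)**2 = ((8785/2 + 56977) + 113829) + 135424 = (122739/2 + 113829) + 135424 = 350397/2 + 135424 = 621245/2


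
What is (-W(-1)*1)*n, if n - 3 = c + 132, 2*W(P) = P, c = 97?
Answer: 116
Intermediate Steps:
W(P) = P/2
n = 232 (n = 3 + (97 + 132) = 3 + 229 = 232)
(-W(-1)*1)*n = (-(-1)/2*1)*232 = (-1*(-½)*1)*232 = ((½)*1)*232 = (½)*232 = 116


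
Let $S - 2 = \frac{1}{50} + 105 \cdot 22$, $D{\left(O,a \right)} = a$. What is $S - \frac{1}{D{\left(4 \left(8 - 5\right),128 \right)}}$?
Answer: $\frac{7398439}{3200} \approx 2312.0$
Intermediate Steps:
$S = \frac{115601}{50}$ ($S = 2 + \left(\frac{1}{50} + 105 \cdot 22\right) = 2 + \left(\frac{1}{50} + 2310\right) = 2 + \frac{115501}{50} = \frac{115601}{50} \approx 2312.0$)
$S - \frac{1}{D{\left(4 \left(8 - 5\right),128 \right)}} = \frac{115601}{50} - \frac{1}{128} = \frac{7398439}{3200}$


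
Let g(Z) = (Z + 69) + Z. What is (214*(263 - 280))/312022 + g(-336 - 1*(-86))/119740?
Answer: -285047801/18680757140 ≈ -0.015259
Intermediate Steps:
g(Z) = 69 + 2*Z (g(Z) = (69 + Z) + Z = 69 + 2*Z)
(214*(263 - 280))/312022 + g(-336 - 1*(-86))/119740 = (214*(263 - 280))/312022 + (69 + 2*(-336 - 1*(-86)))/119740 = (214*(-17))*(1/312022) + (69 + 2*(-336 + 86))*(1/119740) = -3638*1/312022 + (69 + 2*(-250))*(1/119740) = -1819/156011 + (69 - 500)*(1/119740) = -1819/156011 - 431*1/119740 = -1819/156011 - 431/119740 = -285047801/18680757140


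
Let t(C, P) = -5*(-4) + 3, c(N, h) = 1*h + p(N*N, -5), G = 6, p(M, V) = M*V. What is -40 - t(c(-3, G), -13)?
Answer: -63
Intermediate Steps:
c(N, h) = h - 5*N² (c(N, h) = 1*h + (N*N)*(-5) = h + N²*(-5) = h - 5*N²)
t(C, P) = 23 (t(C, P) = 20 + 3 = 23)
-40 - t(c(-3, G), -13) = -40 - 1*23 = -40 - 23 = -63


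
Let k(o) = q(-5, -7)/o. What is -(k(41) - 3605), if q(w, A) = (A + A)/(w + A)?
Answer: 886823/246 ≈ 3605.0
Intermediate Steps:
q(w, A) = 2*A/(A + w) (q(w, A) = (2*A)/(A + w) = 2*A/(A + w))
k(o) = 7/(6*o) (k(o) = (2*(-7)/(-7 - 5))/o = (2*(-7)/(-12))/o = (2*(-7)*(-1/12))/o = 7/(6*o))
-(k(41) - 3605) = -((7/6)/41 - 3605) = -((7/6)*(1/41) - 3605) = -(7/246 - 3605) = -1*(-886823/246) = 886823/246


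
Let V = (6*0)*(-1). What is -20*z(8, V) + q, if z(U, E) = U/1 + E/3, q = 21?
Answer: -139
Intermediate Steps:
V = 0 (V = 0*(-1) = 0)
z(U, E) = U + E/3 (z(U, E) = U*1 + E*(⅓) = U + E/3)
-20*z(8, V) + q = -20*(8 + (⅓)*0) + 21 = -20*(8 + 0) + 21 = -20*8 + 21 = -160 + 21 = -139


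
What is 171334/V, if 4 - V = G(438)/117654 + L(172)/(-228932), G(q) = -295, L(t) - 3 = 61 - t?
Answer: 1153710279243588/26948472605 ≈ 42812.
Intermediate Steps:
L(t) = 64 - t (L(t) = 3 + (61 - t) = 64 - t)
V = 26948472605/6733691382 (V = 4 - (-295/117654 + (64 - 1*172)/(-228932)) = 4 - (-295*1/117654 + (64 - 172)*(-1/228932)) = 4 - (-295/117654 - 108*(-1/228932)) = 4 - (-295/117654 + 27/57233) = 4 - 1*(-13707077/6733691382) = 4 + 13707077/6733691382 = 26948472605/6733691382 ≈ 4.0020)
171334/V = 171334/(26948472605/6733691382) = 171334*(6733691382/26948472605) = 1153710279243588/26948472605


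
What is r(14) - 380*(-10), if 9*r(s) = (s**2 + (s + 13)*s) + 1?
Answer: 34775/9 ≈ 3863.9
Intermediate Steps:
r(s) = 1/9 + s**2/9 + s*(13 + s)/9 (r(s) = ((s**2 + (s + 13)*s) + 1)/9 = ((s**2 + (13 + s)*s) + 1)/9 = ((s**2 + s*(13 + s)) + 1)/9 = (1 + s**2 + s*(13 + s))/9 = 1/9 + s**2/9 + s*(13 + s)/9)
r(14) - 380*(-10) = (1/9 + (2/9)*14**2 + (13/9)*14) - 380*(-10) = (1/9 + (2/9)*196 + 182/9) + 3800 = (1/9 + 392/9 + 182/9) + 3800 = 575/9 + 3800 = 34775/9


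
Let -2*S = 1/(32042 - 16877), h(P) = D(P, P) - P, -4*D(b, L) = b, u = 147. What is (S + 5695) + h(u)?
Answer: 334312423/60660 ≈ 5511.3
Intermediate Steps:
D(b, L) = -b/4
h(P) = -5*P/4 (h(P) = -P/4 - P = -5*P/4)
S = -1/30330 (S = -1/(2*(32042 - 16877)) = -½/15165 = -½*1/15165 = -1/30330 ≈ -3.2971e-5)
(S + 5695) + h(u) = (-1/30330 + 5695) - 5/4*147 = 172729349/30330 - 735/4 = 334312423/60660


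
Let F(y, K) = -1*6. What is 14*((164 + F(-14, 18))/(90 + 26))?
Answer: 553/29 ≈ 19.069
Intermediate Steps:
F(y, K) = -6
14*((164 + F(-14, 18))/(90 + 26)) = 14*((164 - 6)/(90 + 26)) = 14*(158/116) = 14*(158*(1/116)) = 14*(79/58) = 553/29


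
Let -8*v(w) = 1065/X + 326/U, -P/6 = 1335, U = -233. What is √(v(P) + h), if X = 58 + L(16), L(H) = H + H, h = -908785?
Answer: I*√7104542352873/2796 ≈ 953.3*I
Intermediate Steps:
P = -8010 (P = -6*1335 = -8010)
L(H) = 2*H
X = 90 (X = 58 + 2*16 = 58 + 32 = 90)
v(w) = -14587/11184 (v(w) = -(1065/90 + 326/(-233))/8 = -(1065*(1/90) + 326*(-1/233))/8 = -(71/6 - 326/233)/8 = -⅛*14587/1398 = -14587/11184)
√(v(P) + h) = √(-14587/11184 - 908785) = √(-10163866027/11184) = I*√7104542352873/2796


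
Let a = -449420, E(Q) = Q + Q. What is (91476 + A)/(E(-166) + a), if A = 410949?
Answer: -502425/449752 ≈ -1.1171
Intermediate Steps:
E(Q) = 2*Q
(91476 + A)/(E(-166) + a) = (91476 + 410949)/(2*(-166) - 449420) = 502425/(-332 - 449420) = 502425/(-449752) = 502425*(-1/449752) = -502425/449752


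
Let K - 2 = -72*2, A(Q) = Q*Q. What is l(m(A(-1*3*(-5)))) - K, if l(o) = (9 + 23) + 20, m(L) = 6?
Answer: 194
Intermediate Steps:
A(Q) = Q²
l(o) = 52 (l(o) = 32 + 20 = 52)
K = -142 (K = 2 - 72*2 = 2 - 144 = -142)
l(m(A(-1*3*(-5)))) - K = 52 - 1*(-142) = 52 + 142 = 194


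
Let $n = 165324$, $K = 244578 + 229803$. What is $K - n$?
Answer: $309057$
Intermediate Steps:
$K = 474381$
$K - n = 474381 - 165324 = 309057$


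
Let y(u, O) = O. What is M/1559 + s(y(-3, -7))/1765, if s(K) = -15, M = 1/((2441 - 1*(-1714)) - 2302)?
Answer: -8666128/1019755931 ≈ -0.0084982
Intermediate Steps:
M = 1/1853 (M = 1/((2441 + 1714) - 2302) = 1/(4155 - 2302) = 1/1853 ≈ 0.00053967)
M/1559 + s(y(-3, -7))/1765 = (1/1853)/1559 - 15/1765 = (1/1853)*(1/1559) - 15*1/1765 = 1/2888827 - 3/353 = -8666128/1019755931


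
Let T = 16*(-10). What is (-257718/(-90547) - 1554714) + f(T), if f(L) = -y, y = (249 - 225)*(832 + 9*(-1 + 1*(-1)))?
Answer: -142543357032/90547 ≈ -1.5742e+6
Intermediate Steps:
T = -160
y = 19536 (y = 24*(832 + 9*(-1 - 1)) = 24*(832 + 9*(-2)) = 24*(832 - 18) = 24*814 = 19536)
f(L) = -19536 (f(L) = -1*19536 = -19536)
(-257718/(-90547) - 1554714) + f(T) = (-257718/(-90547) - 1554714) - 19536 = (-257718*(-1/90547) - 1554714) - 19536 = (257718/90547 - 1554714) - 19536 = -140774430840/90547 - 19536 = -142543357032/90547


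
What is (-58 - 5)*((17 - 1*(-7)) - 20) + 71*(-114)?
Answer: -8346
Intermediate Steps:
(-58 - 5)*((17 - 1*(-7)) - 20) + 71*(-114) = -63*((17 + 7) - 20) - 8094 = -63*(24 - 20) - 8094 = -63*4 - 8094 = -252 - 8094 = -8346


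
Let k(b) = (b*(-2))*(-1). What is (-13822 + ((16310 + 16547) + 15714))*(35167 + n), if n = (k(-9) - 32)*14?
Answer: 1197693783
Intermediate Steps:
k(b) = 2*b (k(b) = -2*b*(-1) = 2*b)
n = -700 (n = (2*(-9) - 32)*14 = (-18 - 32)*14 = -50*14 = -700)
(-13822 + ((16310 + 16547) + 15714))*(35167 + n) = (-13822 + ((16310 + 16547) + 15714))*(35167 - 700) = (-13822 + (32857 + 15714))*34467 = (-13822 + 48571)*34467 = 34749*34467 = 1197693783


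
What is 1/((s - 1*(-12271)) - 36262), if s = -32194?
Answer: -1/56185 ≈ -1.7798e-5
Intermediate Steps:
1/((s - 1*(-12271)) - 36262) = 1/((-32194 - 1*(-12271)) - 36262) = 1/((-32194 + 12271) - 36262) = 1/(-19923 - 36262) = 1/(-56185) = -1/56185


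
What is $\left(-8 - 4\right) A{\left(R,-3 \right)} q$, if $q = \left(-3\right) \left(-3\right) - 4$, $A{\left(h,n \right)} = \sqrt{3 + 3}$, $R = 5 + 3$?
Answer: $- 60 \sqrt{6} \approx -146.97$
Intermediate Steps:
$R = 8$
$A{\left(h,n \right)} = \sqrt{6}$
$q = 5$ ($q = 9 - 4 = 5$)
$\left(-8 - 4\right) A{\left(R,-3 \right)} q = \left(-8 - 4\right) \sqrt{6} \cdot 5 = - 12 \sqrt{6} \cdot 5 = - 60 \sqrt{6}$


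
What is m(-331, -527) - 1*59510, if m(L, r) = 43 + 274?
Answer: -59193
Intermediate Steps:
m(L, r) = 317
m(-331, -527) - 1*59510 = 317 - 1*59510 = 317 - 59510 = -59193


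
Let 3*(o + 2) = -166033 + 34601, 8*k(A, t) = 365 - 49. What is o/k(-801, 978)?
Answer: -262876/237 ≈ -1109.2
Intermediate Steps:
k(A, t) = 79/2 (k(A, t) = (365 - 49)/8 = (1/8)*316 = 79/2)
o = -131438/3 (o = -2 + (-166033 + 34601)/3 = -2 + (1/3)*(-131432) = -2 - 131432/3 = -131438/3 ≈ -43813.)
o/k(-801, 978) = -131438/(3*79/2) = -131438/3*2/79 = -262876/237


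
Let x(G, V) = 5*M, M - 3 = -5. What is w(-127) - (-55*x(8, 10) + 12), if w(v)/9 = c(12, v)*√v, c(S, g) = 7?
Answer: -562 + 63*I*√127 ≈ -562.0 + 709.97*I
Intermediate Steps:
M = -2 (M = 3 - 5 = -2)
x(G, V) = -10 (x(G, V) = 5*(-2) = -10)
w(v) = 63*√v (w(v) = 9*(7*√v) = 63*√v)
w(-127) - (-55*x(8, 10) + 12) = 63*√(-127) - (-55*(-10) + 12) = 63*(I*√127) - (550 + 12) = 63*I*√127 - 1*562 = 63*I*√127 - 562 = -562 + 63*I*√127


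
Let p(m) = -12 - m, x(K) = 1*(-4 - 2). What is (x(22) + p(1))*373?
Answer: -7087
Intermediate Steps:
x(K) = -6 (x(K) = 1*(-6) = -6)
(x(22) + p(1))*373 = (-6 + (-12 - 1*1))*373 = (-6 + (-12 - 1))*373 = (-6 - 13)*373 = -19*373 = -7087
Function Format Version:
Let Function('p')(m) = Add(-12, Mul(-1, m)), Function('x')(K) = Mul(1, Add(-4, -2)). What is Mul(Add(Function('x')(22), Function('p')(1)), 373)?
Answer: -7087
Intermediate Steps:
Function('x')(K) = -6 (Function('x')(K) = Mul(1, -6) = -6)
Mul(Add(Function('x')(22), Function('p')(1)), 373) = Mul(Add(-6, Add(-12, Mul(-1, 1))), 373) = Mul(Add(-6, Add(-12, -1)), 373) = Mul(Add(-6, -13), 373) = Mul(-19, 373) = -7087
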